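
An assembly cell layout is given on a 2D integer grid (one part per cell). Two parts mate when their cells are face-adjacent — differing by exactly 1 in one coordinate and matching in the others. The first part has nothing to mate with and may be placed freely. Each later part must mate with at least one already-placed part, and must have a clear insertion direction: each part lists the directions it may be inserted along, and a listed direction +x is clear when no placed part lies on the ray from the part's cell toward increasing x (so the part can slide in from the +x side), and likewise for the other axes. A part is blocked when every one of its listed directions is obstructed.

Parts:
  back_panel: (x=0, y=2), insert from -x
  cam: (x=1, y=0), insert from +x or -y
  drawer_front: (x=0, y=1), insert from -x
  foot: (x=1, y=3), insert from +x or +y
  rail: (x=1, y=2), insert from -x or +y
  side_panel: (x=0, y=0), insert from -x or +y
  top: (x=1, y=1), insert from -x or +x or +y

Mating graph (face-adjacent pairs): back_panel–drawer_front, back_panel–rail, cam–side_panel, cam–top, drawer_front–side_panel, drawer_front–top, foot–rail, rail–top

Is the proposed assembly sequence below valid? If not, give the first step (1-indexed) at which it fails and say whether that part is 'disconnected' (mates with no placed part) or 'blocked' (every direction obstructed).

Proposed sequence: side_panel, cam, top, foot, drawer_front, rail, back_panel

Invalid at step 4 (disconnected)

1. side_panel@(0, 0) [-x clear] — {side_panel}
2. cam@(1, 0) [+x clear] — {cam, side_panel}
3. top@(1, 1) [-x clear] — {cam, side_panel, top}
4. foot@(1, 3) — no placed neighbour ⇒ disconnected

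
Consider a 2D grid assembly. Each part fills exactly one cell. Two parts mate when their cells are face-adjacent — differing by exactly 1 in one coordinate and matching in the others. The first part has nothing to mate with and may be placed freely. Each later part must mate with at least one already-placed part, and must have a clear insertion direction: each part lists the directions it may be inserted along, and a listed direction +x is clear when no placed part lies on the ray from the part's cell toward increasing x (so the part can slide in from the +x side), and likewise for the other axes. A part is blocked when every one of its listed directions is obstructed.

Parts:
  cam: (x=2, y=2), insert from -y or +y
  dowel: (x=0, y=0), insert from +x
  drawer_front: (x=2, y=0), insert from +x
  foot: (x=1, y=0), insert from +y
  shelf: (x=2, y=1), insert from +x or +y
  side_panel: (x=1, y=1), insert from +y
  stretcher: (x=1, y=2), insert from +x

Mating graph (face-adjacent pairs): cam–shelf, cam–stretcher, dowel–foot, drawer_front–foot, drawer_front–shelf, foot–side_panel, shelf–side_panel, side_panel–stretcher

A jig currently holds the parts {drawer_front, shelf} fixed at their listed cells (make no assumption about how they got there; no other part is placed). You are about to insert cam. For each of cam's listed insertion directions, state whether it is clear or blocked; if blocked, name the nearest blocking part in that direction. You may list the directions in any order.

+y: clear; -y: blocked by shelf

-y: nearest on ray is shelf@(2, 1) ⇒ blocked
+y: ray from cam(2, 2) has no placed part ⇒ clear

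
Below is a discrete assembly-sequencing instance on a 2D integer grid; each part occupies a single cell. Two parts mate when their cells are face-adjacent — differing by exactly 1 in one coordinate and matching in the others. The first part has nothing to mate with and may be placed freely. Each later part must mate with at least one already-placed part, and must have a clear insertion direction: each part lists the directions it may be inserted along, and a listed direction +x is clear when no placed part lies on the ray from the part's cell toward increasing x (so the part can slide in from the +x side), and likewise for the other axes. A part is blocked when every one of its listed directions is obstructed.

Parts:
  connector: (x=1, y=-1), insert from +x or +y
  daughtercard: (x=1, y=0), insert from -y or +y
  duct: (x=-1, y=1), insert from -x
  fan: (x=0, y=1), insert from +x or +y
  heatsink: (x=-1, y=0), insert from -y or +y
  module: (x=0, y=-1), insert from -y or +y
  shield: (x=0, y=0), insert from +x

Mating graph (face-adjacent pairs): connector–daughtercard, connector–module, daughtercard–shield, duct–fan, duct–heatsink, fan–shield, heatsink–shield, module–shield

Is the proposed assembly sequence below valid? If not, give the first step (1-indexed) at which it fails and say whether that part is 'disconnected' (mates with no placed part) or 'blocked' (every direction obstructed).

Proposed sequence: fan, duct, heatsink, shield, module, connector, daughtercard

1. fan@(0, 1) [+x clear] — {fan}
2. duct@(-1, 1) [-x clear] — {duct, fan}
3. heatsink@(-1, 0) [-y clear] — {duct, fan, heatsink}
4. shield@(0, 0) [+x clear] — {duct, fan, heatsink, shield}
5. module@(0, -1) [-y clear] — {duct, fan, heatsink, module, shield}
6. connector@(1, -1) [+x clear] — {connector, duct, fan, heatsink, module, shield}
7. daughtercard@(1, 0) [+y clear] — {connector, daughtercard, duct, fan, heatsink, module, shield}

Valid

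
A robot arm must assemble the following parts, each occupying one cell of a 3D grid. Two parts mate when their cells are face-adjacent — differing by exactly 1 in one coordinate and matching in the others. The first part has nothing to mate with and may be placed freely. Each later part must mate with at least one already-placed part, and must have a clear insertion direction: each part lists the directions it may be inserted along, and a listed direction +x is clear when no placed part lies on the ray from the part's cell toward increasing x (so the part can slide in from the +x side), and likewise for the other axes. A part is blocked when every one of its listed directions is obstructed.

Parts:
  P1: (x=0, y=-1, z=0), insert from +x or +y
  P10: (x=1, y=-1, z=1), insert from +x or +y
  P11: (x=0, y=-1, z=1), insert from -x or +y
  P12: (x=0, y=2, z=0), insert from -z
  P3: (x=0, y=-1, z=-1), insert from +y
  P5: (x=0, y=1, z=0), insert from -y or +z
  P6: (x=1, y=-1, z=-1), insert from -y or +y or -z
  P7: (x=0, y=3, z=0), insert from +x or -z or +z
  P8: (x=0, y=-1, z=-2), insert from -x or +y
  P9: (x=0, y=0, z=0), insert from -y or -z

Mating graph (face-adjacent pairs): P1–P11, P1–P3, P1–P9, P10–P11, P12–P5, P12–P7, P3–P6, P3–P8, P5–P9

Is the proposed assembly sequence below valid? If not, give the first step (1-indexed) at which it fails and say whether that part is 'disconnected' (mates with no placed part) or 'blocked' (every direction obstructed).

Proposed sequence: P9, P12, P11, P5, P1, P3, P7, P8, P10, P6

Invalid at step 2 (disconnected)

1. P9@(0, 0, 0) [-y clear] — {P9}
2. P12@(0, 2, 0) — no placed neighbour ⇒ disconnected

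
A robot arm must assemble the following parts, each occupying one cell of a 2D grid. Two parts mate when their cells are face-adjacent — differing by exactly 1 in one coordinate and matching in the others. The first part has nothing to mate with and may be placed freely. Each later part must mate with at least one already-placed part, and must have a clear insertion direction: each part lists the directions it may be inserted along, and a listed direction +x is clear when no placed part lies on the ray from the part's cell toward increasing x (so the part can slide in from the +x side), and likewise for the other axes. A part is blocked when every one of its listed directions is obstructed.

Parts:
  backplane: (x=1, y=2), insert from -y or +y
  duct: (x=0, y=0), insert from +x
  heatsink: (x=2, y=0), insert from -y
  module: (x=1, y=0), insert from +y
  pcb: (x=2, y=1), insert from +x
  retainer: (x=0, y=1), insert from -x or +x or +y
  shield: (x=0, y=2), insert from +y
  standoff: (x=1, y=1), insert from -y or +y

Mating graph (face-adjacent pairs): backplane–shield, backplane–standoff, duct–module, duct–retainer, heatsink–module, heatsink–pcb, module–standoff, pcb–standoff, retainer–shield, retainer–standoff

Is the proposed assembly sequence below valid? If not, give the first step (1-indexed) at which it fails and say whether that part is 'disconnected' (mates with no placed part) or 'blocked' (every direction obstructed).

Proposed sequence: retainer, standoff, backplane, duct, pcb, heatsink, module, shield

1. retainer@(0, 1) [-x clear] — {retainer}
2. standoff@(1, 1) [-y clear] — {retainer, standoff}
3. backplane@(1, 2) [+y clear] — {backplane, retainer, standoff}
4. duct@(0, 0) [+x clear] — {backplane, duct, retainer, standoff}
5. pcb@(2, 1) [+x clear] — {backplane, duct, pcb, retainer, standoff}
6. heatsink@(2, 0) [-y clear] — {backplane, duct, heatsink, pcb, retainer, standoff}
7. module@(1, 0) — +y all obstructed ⇒ blocked

Invalid at step 7 (blocked)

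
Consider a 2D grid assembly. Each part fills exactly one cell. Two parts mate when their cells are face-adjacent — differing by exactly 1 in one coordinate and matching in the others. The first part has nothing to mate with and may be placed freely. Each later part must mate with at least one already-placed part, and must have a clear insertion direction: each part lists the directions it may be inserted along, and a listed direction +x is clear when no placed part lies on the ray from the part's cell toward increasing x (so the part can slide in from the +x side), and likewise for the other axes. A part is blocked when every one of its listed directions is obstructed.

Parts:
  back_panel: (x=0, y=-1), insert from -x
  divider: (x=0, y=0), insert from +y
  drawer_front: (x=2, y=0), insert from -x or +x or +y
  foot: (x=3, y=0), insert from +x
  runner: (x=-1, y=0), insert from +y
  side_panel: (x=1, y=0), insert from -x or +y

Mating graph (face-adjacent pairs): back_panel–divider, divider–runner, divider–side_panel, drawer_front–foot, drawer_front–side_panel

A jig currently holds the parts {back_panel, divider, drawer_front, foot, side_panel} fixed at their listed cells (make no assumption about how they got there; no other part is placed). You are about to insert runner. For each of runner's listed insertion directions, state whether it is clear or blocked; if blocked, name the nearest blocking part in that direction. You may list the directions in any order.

+y: ray from runner(-1, 0) has no placed part ⇒ clear

+y: clear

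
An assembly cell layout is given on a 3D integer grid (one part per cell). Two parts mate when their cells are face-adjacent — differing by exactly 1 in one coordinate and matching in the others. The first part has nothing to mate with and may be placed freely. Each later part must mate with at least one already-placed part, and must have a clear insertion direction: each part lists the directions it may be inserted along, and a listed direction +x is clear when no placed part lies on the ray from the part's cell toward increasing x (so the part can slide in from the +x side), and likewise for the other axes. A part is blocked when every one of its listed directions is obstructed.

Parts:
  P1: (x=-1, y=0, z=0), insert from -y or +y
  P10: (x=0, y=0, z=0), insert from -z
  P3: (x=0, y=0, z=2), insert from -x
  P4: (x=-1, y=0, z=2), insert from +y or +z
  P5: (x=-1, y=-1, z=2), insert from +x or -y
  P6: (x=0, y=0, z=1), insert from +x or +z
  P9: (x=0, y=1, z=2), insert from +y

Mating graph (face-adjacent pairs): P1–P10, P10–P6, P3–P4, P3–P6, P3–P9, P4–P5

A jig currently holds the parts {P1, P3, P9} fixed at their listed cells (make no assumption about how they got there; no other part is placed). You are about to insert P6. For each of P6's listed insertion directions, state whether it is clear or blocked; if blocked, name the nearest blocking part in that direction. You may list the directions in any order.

+x: clear; +z: blocked by P3

+x: ray from P6(0, 0, 1) has no placed part ⇒ clear
+z: nearest on ray is P3@(0, 0, 2) ⇒ blocked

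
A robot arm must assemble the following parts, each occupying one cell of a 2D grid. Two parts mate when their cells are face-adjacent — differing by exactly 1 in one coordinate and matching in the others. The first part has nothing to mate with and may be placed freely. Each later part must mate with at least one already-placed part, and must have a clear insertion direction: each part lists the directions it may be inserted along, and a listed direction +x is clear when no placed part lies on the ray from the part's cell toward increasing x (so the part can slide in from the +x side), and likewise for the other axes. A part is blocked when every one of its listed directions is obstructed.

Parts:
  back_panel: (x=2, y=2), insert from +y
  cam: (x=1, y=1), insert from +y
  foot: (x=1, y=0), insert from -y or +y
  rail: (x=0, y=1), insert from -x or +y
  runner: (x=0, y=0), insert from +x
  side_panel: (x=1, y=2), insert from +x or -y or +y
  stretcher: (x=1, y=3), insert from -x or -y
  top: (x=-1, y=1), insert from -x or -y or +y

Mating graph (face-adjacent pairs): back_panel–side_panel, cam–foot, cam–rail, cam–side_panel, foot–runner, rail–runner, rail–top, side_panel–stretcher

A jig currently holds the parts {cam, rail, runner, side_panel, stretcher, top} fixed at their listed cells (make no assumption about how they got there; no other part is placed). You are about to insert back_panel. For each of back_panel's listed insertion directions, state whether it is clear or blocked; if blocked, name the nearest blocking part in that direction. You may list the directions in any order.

+y: ray from back_panel(2, 2) has no placed part ⇒ clear

+y: clear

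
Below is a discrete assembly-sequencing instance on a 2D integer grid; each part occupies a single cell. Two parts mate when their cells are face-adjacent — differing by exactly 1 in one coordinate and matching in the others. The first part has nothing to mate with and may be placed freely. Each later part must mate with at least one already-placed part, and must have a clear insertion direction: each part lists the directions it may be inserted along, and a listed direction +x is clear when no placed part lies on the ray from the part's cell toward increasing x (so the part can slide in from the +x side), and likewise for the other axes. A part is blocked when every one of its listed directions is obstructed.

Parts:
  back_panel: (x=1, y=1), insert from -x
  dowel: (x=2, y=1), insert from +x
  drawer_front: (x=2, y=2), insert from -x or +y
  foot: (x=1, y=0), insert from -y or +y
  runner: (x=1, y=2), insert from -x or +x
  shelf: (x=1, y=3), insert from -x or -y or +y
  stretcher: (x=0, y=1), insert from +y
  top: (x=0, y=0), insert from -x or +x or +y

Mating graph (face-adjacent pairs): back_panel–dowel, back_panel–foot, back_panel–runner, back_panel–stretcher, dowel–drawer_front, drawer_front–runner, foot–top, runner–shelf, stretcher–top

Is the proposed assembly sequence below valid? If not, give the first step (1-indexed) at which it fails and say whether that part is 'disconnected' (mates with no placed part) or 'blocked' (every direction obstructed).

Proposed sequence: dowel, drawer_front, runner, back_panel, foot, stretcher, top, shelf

Valid

1. dowel@(2, 1) [+x clear] — {dowel}
2. drawer_front@(2, 2) [-x clear] — {dowel, drawer_front}
3. runner@(1, 2) [-x clear] — {dowel, drawer_front, runner}
4. back_panel@(1, 1) [-x clear] — {back_panel, dowel, drawer_front, runner}
5. foot@(1, 0) [-y clear] — {back_panel, dowel, drawer_front, foot, runner}
6. stretcher@(0, 1) [+y clear] — {back_panel, dowel, drawer_front, foot, runner, stretcher}
7. top@(0, 0) [-x clear] — {back_panel, dowel, drawer_front, foot, runner, stretcher, top}
8. shelf@(1, 3) [-x clear] — {back_panel, dowel, drawer_front, foot, runner, shelf, stretcher, top}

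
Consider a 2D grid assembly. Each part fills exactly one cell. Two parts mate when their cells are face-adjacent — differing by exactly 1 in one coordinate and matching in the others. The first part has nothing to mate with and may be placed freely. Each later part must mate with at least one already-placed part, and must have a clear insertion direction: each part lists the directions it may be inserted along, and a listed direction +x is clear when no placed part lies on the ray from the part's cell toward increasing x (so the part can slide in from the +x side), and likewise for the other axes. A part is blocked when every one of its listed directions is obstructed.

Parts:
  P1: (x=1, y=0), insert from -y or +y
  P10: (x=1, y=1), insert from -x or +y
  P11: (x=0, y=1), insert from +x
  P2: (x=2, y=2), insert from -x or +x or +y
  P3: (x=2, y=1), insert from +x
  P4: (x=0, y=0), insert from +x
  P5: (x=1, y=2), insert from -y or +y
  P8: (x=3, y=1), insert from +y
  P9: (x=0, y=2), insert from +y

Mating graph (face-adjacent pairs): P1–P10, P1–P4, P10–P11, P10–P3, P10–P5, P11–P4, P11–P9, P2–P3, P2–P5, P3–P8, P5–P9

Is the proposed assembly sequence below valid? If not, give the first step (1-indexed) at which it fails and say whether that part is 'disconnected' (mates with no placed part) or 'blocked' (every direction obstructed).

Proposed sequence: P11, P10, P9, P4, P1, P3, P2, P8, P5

1. P11@(0, 1) [+x clear] — {P11}
2. P10@(1, 1) [+y clear] — {P10, P11}
3. P9@(0, 2) [+y clear] — {P10, P11, P9}
4. P4@(0, 0) [+x clear] — {P10, P11, P4, P9}
5. P1@(1, 0) [-y clear] — {P1, P10, P11, P4, P9}
6. P3@(2, 1) [+x clear] — {P1, P10, P11, P3, P4, P9}
7. P2@(2, 2) [+x clear] — {P1, P10, P11, P2, P3, P4, P9}
8. P8@(3, 1) [+y clear] — {P1, P10, P11, P2, P3, P4, P8, P9}
9. P5@(1, 2) [+y clear] — {P1, P10, P11, P2, P3, P4, P5, P8, P9}

Valid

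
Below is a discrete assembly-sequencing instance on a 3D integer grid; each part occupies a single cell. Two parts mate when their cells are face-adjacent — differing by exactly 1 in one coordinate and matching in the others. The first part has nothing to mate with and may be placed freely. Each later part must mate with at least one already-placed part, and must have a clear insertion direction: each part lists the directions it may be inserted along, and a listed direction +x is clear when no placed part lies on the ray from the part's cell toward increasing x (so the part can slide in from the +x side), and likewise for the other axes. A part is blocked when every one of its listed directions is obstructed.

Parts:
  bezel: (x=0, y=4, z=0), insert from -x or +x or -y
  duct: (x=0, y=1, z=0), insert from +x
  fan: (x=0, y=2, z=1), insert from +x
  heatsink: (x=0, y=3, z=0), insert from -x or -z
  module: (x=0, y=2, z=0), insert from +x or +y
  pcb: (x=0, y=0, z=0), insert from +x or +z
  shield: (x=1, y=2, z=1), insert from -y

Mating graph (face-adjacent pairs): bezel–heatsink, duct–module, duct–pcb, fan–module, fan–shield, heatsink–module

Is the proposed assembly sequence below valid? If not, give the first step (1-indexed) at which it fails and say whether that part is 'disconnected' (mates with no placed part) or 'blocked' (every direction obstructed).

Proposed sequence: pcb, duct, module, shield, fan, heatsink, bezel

Invalid at step 4 (disconnected)

1. pcb@(0, 0, 0) [+x clear] — {pcb}
2. duct@(0, 1, 0) [+x clear] — {duct, pcb}
3. module@(0, 2, 0) [+x clear] — {duct, module, pcb}
4. shield@(1, 2, 1) — no placed neighbour ⇒ disconnected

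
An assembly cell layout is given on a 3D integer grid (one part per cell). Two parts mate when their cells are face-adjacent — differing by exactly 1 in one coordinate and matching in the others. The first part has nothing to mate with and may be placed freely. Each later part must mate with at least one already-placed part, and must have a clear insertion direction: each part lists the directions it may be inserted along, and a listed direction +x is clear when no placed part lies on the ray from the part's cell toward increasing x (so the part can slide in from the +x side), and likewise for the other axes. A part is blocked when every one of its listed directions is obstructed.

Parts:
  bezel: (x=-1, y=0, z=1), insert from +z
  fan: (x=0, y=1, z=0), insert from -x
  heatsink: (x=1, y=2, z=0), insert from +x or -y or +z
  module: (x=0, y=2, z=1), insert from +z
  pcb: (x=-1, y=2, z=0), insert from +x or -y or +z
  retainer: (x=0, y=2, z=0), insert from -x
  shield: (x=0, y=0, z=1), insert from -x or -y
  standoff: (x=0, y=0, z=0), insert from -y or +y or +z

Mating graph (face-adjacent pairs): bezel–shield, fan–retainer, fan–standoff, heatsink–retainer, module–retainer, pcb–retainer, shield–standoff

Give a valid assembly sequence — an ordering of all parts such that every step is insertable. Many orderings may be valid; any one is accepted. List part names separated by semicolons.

shield; bezel; standoff; fan; retainer; pcb; module; heatsink

1. shield@(0, 0, 1) [-x clear] — {shield}
2. bezel@(-1, 0, 1) [+z clear] — {bezel, shield}
3. standoff@(0, 0, 0) [-y clear] — {bezel, shield, standoff}
4. fan@(0, 1, 0) [-x clear] — {bezel, fan, shield, standoff}
5. retainer@(0, 2, 0) [-x clear] — {bezel, fan, retainer, shield, standoff}
6. pcb@(-1, 2, 0) [-y clear] — {bezel, fan, pcb, retainer, shield, standoff}
7. module@(0, 2, 1) [+z clear] — {bezel, fan, module, pcb, retainer, shield, standoff}
8. heatsink@(1, 2, 0) [+x clear] — {bezel, fan, heatsink, module, pcb, retainer, shield, standoff}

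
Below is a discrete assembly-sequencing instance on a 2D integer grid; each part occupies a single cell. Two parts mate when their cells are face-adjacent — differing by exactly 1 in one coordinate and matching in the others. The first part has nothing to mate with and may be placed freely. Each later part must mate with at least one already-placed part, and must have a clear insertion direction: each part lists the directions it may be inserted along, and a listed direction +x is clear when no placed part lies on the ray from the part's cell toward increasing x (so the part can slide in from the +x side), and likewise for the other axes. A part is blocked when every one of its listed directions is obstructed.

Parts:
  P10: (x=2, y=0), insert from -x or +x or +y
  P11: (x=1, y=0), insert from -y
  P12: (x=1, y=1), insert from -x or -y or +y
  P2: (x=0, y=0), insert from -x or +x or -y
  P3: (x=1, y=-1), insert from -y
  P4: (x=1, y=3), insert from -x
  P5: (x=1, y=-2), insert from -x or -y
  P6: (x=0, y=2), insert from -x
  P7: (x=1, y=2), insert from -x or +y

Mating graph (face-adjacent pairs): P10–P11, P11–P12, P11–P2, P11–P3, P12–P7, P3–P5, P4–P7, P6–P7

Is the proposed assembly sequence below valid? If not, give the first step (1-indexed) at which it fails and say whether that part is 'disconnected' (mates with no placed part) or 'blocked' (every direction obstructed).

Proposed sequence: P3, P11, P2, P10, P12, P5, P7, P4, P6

1. P3@(1, -1) [-y clear] — {P3}
2. P11@(1, 0) — -y all obstructed ⇒ blocked

Invalid at step 2 (blocked)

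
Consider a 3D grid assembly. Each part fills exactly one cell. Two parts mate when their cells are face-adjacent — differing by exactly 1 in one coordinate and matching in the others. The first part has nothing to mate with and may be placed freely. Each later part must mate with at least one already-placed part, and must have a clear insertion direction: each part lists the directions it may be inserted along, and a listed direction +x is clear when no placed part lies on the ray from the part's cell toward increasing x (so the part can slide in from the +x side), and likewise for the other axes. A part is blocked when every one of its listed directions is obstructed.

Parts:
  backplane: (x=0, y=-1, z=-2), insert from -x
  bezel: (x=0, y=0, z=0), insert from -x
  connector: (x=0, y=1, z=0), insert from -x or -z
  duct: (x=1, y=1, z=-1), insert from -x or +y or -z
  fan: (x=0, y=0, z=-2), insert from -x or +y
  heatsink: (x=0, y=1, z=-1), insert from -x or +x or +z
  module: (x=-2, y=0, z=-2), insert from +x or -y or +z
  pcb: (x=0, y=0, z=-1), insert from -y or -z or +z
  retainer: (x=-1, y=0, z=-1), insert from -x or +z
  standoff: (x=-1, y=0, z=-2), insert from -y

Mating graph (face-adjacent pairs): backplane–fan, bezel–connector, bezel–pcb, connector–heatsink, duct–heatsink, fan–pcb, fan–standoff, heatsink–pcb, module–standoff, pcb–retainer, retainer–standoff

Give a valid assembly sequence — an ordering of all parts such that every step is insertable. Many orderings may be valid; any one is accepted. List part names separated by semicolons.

1. standoff@(-1, 0, -2) [-y clear] — {standoff}
2. fan@(0, 0, -2) [+y clear] — {fan, standoff}
3. backplane@(0, -1, -2) [-x clear] — {backplane, fan, standoff}
4. module@(-2, 0, -2) [-y clear] — {backplane, fan, module, standoff}
5. pcb@(0, 0, -1) [-y clear] — {backplane, fan, module, pcb, standoff}
6. bezel@(0, 0, 0) [-x clear] — {backplane, bezel, fan, module, pcb, standoff}
7. connector@(0, 1, 0) [-x clear] — {backplane, bezel, connector, fan, module, pcb, standoff}
8. heatsink@(0, 1, -1) [-x clear] — {backplane, bezel, connector, fan, heatsink, module, pcb, standoff}
9. duct@(1, 1, -1) [+y clear] — {backplane, bezel, connector, duct, fan, heatsink, module, pcb, standoff}
10. retainer@(-1, 0, -1) [-x clear] — {backplane, bezel, connector, duct, fan, heatsink, module, pcb, retainer, standoff}

standoff; fan; backplane; module; pcb; bezel; connector; heatsink; duct; retainer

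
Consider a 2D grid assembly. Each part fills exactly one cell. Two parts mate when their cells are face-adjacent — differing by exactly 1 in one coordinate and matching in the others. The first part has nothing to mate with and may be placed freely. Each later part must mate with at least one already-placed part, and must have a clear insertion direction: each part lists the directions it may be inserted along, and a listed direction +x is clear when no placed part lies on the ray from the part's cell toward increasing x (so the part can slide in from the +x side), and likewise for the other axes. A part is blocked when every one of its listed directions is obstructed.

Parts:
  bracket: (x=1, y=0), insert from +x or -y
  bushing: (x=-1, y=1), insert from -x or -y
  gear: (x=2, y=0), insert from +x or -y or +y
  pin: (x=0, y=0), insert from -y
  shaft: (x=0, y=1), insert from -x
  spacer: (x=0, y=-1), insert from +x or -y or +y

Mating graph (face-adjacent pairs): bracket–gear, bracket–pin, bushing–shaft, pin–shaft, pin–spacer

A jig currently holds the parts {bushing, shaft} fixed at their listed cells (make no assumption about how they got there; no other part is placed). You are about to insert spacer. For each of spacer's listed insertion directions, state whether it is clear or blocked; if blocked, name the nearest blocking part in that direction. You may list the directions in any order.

+x: ray from spacer(0, -1) has no placed part ⇒ clear
-y: ray from spacer(0, -1) has no placed part ⇒ clear
+y: nearest on ray is shaft@(0, 1) ⇒ blocked

+x: clear; +y: blocked by shaft; -y: clear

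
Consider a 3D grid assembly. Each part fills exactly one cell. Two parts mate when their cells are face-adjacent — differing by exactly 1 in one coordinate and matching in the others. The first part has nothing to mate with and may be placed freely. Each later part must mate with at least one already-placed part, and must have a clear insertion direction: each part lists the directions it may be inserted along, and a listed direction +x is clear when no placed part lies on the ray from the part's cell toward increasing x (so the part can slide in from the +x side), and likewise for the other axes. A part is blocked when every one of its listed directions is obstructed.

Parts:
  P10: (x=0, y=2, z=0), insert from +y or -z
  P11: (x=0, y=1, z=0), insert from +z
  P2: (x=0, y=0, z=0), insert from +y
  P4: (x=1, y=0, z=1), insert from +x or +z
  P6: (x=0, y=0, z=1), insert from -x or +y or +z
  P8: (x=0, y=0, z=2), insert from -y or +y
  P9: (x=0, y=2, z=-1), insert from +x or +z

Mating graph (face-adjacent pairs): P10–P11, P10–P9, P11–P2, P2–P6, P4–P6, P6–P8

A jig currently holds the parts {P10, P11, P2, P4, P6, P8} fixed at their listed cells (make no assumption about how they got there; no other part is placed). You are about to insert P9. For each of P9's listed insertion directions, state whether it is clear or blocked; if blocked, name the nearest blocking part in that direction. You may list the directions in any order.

+x: ray from P9(0, 2, -1) has no placed part ⇒ clear
+z: nearest on ray is P10@(0, 2, 0) ⇒ blocked

+x: clear; +z: blocked by P10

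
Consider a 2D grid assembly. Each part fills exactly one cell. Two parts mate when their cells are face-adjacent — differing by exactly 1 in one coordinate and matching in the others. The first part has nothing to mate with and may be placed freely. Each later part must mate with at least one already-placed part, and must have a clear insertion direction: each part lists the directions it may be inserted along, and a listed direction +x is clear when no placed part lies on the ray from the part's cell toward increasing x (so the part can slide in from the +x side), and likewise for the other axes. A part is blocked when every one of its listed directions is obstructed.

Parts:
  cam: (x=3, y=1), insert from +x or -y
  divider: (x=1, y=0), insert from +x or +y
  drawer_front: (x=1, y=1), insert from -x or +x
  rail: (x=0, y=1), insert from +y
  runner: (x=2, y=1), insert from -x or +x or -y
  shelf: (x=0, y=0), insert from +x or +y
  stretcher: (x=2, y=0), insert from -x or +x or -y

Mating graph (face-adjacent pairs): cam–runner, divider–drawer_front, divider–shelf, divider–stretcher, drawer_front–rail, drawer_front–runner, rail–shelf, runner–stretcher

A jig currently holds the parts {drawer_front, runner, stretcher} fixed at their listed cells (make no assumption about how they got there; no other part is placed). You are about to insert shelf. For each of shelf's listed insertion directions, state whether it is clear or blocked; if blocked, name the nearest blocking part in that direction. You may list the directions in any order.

+x: nearest on ray is stretcher@(2, 0) ⇒ blocked
+y: ray from shelf(0, 0) has no placed part ⇒ clear

+x: blocked by stretcher; +y: clear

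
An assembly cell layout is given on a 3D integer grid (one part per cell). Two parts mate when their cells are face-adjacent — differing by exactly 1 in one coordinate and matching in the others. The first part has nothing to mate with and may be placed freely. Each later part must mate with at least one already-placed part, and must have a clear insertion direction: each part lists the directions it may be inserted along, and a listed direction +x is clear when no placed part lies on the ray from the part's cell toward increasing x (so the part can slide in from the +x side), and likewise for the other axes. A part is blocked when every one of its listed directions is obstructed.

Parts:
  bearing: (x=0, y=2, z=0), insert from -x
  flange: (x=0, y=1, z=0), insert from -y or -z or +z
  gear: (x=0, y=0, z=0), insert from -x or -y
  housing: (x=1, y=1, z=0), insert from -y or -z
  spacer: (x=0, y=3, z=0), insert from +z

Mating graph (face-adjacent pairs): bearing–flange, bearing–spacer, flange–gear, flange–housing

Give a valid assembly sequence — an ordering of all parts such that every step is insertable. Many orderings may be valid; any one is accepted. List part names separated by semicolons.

housing; flange; bearing; spacer; gear

1. housing@(1, 1, 0) [-y clear] — {housing}
2. flange@(0, 1, 0) [-y clear] — {flange, housing}
3. bearing@(0, 2, 0) [-x clear] — {bearing, flange, housing}
4. spacer@(0, 3, 0) [+z clear] — {bearing, flange, housing, spacer}
5. gear@(0, 0, 0) [-x clear] — {bearing, flange, gear, housing, spacer}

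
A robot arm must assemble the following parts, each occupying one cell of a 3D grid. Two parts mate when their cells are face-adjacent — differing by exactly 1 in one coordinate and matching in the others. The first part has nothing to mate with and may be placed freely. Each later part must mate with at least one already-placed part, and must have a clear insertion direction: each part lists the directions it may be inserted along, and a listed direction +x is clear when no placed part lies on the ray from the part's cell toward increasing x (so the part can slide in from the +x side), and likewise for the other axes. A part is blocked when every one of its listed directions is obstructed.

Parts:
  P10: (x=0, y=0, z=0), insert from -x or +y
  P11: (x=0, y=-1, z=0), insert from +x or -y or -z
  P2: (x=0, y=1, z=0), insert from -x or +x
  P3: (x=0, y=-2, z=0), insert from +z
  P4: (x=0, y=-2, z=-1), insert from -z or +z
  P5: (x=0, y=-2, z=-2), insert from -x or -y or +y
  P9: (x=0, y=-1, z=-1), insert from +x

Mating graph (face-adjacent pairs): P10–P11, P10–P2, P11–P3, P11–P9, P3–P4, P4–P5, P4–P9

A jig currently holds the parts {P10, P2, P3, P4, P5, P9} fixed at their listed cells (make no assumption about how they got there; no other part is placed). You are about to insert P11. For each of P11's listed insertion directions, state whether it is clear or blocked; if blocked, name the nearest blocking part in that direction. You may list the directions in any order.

+x: clear; -y: blocked by P3; -z: blocked by P9

+x: ray from P11(0, -1, 0) has no placed part ⇒ clear
-y: nearest on ray is P3@(0, -2, 0) ⇒ blocked
-z: nearest on ray is P9@(0, -1, -1) ⇒ blocked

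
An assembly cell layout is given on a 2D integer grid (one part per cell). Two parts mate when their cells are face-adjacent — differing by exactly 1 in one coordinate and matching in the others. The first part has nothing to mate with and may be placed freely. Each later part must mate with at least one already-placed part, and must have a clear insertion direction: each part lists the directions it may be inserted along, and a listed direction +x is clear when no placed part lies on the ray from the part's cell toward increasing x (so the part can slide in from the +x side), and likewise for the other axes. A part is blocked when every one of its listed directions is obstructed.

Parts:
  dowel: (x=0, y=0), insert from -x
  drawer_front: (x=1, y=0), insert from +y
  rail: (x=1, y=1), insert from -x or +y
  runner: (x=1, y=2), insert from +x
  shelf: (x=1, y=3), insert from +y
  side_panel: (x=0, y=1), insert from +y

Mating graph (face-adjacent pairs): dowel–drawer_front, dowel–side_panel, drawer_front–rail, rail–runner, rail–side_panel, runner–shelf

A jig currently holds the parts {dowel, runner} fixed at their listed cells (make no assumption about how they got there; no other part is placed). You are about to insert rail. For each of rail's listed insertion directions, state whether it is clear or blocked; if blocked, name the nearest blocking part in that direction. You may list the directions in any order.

-x: ray from rail(1, 1) has no placed part ⇒ clear
+y: nearest on ray is runner@(1, 2) ⇒ blocked

+y: blocked by runner; -x: clear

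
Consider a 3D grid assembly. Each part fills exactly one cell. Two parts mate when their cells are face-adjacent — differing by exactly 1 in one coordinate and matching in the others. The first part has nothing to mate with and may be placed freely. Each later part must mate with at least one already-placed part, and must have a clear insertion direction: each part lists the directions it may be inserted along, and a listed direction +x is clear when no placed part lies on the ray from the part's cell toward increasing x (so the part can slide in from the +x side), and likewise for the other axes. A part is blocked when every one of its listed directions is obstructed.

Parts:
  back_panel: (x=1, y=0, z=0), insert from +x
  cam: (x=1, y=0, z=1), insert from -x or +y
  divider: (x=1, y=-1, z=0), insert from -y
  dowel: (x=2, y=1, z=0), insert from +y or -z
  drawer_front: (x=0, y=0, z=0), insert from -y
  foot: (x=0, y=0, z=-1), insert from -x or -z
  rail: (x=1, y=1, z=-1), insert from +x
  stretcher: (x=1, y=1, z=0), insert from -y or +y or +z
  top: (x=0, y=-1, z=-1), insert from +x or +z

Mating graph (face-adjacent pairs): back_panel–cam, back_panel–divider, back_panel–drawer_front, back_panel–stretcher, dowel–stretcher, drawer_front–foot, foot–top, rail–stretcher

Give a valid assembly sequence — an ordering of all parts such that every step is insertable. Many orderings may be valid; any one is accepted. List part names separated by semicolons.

back_panel; cam; stretcher; divider; drawer_front; dowel; rail; foot; top

1. back_panel@(1, 0, 0) [+x clear] — {back_panel}
2. cam@(1, 0, 1) [-x clear] — {back_panel, cam}
3. stretcher@(1, 1, 0) [+y clear] — {back_panel, cam, stretcher}
4. divider@(1, -1, 0) [-y clear] — {back_panel, cam, divider, stretcher}
5. drawer_front@(0, 0, 0) [-y clear] — {back_panel, cam, divider, drawer_front, stretcher}
6. dowel@(2, 1, 0) [+y clear] — {back_panel, cam, divider, dowel, drawer_front, stretcher}
7. rail@(1, 1, -1) [+x clear] — {back_panel, cam, divider, dowel, drawer_front, rail, stretcher}
8. foot@(0, 0, -1) [-x clear] — {back_panel, cam, divider, dowel, drawer_front, foot, rail, stretcher}
9. top@(0, -1, -1) [+x clear] — {back_panel, cam, divider, dowel, drawer_front, foot, rail, stretcher, top}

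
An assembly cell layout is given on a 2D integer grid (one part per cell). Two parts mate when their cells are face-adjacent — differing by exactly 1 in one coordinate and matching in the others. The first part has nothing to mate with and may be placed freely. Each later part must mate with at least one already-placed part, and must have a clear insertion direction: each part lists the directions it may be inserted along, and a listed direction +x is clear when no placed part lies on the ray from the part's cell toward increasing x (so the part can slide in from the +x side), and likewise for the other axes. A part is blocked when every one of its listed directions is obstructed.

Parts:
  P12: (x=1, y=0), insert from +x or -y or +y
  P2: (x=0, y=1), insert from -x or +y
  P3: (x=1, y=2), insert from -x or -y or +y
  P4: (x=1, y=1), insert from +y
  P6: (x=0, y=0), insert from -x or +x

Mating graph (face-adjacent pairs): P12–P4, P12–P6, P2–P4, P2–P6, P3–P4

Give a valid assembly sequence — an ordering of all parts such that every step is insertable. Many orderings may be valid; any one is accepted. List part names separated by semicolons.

1. P2@(0, 1) [-x clear] — {P2}
2. P4@(1, 1) [+y clear] — {P2, P4}
3. P3@(1, 2) [-x clear] — {P2, P3, P4}
4. P6@(0, 0) [-x clear] — {P2, P3, P4, P6}
5. P12@(1, 0) [+x clear] — {P12, P2, P3, P4, P6}

P2; P4; P3; P6; P12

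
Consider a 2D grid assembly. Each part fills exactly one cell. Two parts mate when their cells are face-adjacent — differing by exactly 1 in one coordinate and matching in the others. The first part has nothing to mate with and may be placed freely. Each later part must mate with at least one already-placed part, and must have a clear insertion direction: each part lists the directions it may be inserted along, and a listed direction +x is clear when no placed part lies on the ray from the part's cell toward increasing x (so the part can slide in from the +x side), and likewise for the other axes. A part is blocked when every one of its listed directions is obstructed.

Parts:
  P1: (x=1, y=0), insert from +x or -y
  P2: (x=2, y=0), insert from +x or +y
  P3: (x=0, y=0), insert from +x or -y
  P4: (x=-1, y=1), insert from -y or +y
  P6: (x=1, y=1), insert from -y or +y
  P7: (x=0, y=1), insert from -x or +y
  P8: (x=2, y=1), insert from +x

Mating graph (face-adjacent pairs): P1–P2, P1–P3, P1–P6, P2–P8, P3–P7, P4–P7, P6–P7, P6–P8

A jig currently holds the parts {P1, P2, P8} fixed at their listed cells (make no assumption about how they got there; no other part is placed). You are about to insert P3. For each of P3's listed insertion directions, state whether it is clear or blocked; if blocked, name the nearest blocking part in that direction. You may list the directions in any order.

+x: blocked by P1; -y: clear

+x: nearest on ray is P1@(1, 0) ⇒ blocked
-y: ray from P3(0, 0) has no placed part ⇒ clear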